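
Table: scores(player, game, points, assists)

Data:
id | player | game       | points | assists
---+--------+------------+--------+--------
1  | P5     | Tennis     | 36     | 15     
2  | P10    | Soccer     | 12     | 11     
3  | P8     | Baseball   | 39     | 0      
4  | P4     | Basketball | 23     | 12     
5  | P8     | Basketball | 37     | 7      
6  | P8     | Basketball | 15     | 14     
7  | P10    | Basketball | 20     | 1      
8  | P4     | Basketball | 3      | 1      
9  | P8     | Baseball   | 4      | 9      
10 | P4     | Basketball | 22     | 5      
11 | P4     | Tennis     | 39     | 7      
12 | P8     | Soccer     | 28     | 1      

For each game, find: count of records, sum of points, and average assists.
SELECT game,
       COUNT(*) as cnt,
       SUM(points) as total_points,
       AVG(assists) as avg_assists
FROM scores
GROUP BY game

Result:
  Baseball: 2 records, 43 total points, 4.50 avg assists
  Basketball: 6 records, 120 total points, 6.67 avg assists
  Soccer: 2 records, 40 total points, 6.00 avg assists
  Tennis: 2 records, 75 total points, 11.00 avg assists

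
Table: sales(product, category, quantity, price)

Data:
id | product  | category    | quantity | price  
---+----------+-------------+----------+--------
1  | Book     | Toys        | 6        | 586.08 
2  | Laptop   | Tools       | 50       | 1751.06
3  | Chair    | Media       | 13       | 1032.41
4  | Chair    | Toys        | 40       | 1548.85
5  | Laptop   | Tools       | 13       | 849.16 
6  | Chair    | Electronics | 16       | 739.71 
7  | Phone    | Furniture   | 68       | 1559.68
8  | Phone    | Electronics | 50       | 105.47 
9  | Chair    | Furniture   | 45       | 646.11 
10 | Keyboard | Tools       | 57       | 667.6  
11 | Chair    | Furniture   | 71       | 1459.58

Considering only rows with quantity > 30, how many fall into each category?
SELECT category, COUNT(*)
FROM sales
WHERE quantity > 30
GROUP BY category

Note: WHERE filters rows before grouping.

Result:
  Electronics: 1
  Furniture: 3
  Tools: 2
  Toys: 1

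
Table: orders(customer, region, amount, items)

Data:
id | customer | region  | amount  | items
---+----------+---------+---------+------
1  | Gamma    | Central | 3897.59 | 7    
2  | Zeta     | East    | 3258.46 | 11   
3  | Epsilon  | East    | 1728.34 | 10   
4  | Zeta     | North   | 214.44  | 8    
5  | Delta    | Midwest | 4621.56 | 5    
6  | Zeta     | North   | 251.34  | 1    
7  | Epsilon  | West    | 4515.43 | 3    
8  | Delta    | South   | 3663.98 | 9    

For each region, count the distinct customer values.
SELECT region, COUNT(DISTINCT customer)
FROM orders
GROUP BY region

Result:
  Central: 1 distinct
  East: 2 distinct
  Midwest: 1 distinct
  North: 1 distinct
  South: 1 distinct
  West: 1 distinct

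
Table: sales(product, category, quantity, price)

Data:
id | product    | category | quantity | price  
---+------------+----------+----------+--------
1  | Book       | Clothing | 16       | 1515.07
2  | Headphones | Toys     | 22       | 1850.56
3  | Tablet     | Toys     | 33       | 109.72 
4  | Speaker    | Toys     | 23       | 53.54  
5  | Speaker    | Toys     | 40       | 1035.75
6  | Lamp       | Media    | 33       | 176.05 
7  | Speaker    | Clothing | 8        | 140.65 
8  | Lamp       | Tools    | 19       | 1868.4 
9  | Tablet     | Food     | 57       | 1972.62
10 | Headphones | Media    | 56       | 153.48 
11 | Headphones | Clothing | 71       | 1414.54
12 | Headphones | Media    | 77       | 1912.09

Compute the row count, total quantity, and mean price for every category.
SELECT category,
       COUNT(*) as cnt,
       SUM(quantity) as total_quantity,
       AVG(price) as avg_price
FROM sales
GROUP BY category

Result:
  Clothing: 3 records, 95 total quantity, 1023.42 avg price
  Food: 1 records, 57 total quantity, 1972.62 avg price
  Media: 3 records, 166 total quantity, 747.21 avg price
  Tools: 1 records, 19 total quantity, 1868.40 avg price
  Toys: 4 records, 118 total quantity, 762.39 avg price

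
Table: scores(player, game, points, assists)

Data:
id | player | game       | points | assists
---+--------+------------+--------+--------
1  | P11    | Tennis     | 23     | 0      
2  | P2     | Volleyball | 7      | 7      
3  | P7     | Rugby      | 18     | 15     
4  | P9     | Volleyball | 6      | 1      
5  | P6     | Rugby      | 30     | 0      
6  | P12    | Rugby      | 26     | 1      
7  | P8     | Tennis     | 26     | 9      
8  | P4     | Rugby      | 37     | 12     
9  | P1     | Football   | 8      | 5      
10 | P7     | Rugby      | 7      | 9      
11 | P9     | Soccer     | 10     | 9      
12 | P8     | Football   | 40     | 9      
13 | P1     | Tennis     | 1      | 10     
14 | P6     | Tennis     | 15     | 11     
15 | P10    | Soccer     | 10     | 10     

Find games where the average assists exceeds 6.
SELECT game, AVG(assists)
FROM scores
GROUP BY game
HAVING AVG(assists) > 6

Result:
  Football: avg=7.00
  Rugby: avg=7.40
  Soccer: avg=9.50
  Tennis: avg=7.50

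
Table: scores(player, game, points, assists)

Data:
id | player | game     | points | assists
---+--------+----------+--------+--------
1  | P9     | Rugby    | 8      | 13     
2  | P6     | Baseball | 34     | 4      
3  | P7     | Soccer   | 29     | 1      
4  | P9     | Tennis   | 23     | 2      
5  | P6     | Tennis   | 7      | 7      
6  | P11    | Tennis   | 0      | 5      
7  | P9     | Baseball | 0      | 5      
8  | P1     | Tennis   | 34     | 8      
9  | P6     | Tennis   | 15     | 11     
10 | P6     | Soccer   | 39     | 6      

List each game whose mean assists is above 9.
SELECT game, AVG(assists)
FROM scores
GROUP BY game
HAVING AVG(assists) > 9

Result:
  Rugby: avg=13.00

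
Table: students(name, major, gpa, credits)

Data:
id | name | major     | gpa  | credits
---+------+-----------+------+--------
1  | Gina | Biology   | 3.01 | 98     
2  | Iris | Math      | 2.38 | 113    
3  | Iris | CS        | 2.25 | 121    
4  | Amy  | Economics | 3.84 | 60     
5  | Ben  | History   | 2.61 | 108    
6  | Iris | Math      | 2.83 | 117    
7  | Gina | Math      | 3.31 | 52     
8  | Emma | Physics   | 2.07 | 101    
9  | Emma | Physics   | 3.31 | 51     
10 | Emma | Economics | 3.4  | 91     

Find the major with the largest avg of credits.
SELECT major, AVG(credits) as val
FROM students
GROUP BY major
ORDER BY val DESC
LIMIT 1

Result: CS with avg(credits) = 121.00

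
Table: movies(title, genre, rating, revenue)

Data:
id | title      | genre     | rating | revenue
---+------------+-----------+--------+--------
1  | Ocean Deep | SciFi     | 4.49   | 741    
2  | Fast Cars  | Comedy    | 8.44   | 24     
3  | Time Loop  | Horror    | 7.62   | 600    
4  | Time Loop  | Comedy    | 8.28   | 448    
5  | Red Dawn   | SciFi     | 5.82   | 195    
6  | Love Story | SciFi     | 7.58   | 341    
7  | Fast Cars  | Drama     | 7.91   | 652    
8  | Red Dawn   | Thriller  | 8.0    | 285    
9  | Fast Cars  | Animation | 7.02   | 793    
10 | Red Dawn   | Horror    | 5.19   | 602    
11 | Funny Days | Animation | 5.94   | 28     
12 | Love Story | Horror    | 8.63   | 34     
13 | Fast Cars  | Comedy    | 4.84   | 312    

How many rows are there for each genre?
SELECT genre, COUNT(*) as count
FROM movies
GROUP BY genre

Result:
  Animation: 2
  Comedy: 3
  Drama: 1
  Horror: 3
  SciFi: 3
  Thriller: 1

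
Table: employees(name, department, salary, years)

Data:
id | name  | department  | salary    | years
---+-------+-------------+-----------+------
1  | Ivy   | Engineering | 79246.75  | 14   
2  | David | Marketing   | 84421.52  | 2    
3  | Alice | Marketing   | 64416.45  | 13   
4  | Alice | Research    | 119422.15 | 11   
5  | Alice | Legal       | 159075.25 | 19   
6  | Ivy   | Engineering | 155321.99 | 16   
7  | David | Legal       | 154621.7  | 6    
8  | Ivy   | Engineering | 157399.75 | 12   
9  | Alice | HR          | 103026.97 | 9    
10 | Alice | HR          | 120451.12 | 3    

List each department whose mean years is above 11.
SELECT department, AVG(years)
FROM employees
GROUP BY department
HAVING AVG(years) > 11

Result:
  Engineering: avg=14.00
  Legal: avg=12.50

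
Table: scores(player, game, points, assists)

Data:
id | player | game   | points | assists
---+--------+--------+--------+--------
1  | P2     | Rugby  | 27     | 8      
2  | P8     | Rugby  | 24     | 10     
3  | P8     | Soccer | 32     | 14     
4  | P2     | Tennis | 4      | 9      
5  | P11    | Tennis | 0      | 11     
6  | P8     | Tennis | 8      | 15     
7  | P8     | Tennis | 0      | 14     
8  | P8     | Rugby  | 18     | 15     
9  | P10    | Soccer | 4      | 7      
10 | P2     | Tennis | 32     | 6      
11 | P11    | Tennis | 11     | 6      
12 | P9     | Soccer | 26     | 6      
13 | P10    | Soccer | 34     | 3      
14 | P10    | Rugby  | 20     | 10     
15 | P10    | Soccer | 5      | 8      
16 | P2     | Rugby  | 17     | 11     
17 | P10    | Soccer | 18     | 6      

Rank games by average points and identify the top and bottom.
SELECT game, AVG(points)
FROM scores
GROUP BY game
ORDER BY AVG(points)

All groups:
  Tennis: 9.17
  Soccer: 19.83
  Rugby: 21.20

Highest: Rugby (21.20)
Lowest: Tennis (9.17)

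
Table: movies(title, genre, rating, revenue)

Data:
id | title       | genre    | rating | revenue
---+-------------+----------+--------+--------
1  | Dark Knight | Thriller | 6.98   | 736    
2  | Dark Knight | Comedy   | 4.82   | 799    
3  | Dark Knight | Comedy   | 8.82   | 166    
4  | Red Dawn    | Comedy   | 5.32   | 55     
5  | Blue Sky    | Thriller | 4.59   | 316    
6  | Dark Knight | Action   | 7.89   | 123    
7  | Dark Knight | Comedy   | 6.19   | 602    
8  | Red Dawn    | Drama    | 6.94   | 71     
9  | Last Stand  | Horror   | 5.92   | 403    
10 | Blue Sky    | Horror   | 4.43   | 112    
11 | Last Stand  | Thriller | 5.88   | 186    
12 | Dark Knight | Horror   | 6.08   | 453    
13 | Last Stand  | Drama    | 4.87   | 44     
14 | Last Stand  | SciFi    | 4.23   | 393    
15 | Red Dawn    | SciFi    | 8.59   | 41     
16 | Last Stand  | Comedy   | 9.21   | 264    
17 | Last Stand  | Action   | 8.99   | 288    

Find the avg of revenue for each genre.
SELECT genre, AVG(revenue) as result
FROM movies
GROUP BY genre

Result:
  Action: 205.50
  Comedy: 377.20
  Drama: 57.50
  Horror: 322.67
  SciFi: 217.00
  Thriller: 412.67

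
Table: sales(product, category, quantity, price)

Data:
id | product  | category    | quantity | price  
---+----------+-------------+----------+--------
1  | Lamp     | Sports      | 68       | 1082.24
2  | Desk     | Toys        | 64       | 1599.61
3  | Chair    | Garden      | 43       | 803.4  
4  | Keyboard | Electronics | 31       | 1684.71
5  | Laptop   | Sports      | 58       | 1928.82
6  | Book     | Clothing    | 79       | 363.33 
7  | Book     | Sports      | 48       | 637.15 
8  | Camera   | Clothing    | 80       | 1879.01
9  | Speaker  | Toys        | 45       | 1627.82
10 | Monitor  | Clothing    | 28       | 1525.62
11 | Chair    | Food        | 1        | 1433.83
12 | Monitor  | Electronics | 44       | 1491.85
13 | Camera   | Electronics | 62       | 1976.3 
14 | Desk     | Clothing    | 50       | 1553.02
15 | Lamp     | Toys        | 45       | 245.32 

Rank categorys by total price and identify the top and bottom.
SELECT category, SUM(price)
FROM sales
GROUP BY category
ORDER BY SUM(price)

All groups:
  Garden: 803.40
  Food: 1433.83
  Toys: 3472.75
  Sports: 3648.21
  Electronics: 5152.86
  Clothing: 5320.98

Highest: Clothing (5320.98)
Lowest: Garden (803.40)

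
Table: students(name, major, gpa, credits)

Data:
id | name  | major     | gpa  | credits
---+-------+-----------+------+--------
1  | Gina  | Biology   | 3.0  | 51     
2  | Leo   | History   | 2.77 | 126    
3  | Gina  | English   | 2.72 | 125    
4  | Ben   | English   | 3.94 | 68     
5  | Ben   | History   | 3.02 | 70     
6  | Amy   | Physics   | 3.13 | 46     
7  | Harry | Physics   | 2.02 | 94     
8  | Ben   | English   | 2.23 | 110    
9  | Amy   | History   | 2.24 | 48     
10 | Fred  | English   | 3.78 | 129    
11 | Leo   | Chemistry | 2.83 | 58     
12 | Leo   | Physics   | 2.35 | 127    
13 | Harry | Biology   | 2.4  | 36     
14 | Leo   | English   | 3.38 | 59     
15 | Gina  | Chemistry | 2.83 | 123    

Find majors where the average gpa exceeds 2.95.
SELECT major, AVG(gpa)
FROM students
GROUP BY major
HAVING AVG(gpa) > 2.95

Result:
  English: avg=3.21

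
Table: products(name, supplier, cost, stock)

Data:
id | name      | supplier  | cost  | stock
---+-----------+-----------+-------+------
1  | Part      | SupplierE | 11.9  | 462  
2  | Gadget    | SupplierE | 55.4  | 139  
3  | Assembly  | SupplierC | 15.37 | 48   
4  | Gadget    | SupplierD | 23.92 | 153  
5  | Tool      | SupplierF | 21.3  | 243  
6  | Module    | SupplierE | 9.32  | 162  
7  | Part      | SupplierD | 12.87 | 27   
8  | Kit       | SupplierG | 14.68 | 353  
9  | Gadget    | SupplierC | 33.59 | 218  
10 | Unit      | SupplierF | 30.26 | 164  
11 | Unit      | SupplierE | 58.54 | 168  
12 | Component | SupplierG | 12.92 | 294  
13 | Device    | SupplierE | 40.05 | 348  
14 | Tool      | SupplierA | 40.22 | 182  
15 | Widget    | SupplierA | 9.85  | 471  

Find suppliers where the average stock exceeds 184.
SELECT supplier, AVG(stock)
FROM products
GROUP BY supplier
HAVING AVG(stock) > 184

Result:
  SupplierA: avg=326.50
  SupplierE: avg=255.80
  SupplierF: avg=203.50
  SupplierG: avg=323.50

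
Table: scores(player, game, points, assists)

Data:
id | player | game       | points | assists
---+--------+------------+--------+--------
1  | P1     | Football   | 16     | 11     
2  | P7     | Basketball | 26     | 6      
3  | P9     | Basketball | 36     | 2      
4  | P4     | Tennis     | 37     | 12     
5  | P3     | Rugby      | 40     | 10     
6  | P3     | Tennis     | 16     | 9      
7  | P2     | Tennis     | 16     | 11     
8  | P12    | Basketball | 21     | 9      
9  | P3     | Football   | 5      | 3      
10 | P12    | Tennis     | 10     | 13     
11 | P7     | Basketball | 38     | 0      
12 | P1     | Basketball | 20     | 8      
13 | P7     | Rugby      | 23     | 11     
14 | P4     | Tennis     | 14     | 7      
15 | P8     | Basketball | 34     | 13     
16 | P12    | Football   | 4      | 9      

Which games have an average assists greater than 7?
SELECT game, AVG(assists)
FROM scores
GROUP BY game
HAVING AVG(assists) > 7

Result:
  Football: avg=7.67
  Rugby: avg=10.50
  Tennis: avg=10.40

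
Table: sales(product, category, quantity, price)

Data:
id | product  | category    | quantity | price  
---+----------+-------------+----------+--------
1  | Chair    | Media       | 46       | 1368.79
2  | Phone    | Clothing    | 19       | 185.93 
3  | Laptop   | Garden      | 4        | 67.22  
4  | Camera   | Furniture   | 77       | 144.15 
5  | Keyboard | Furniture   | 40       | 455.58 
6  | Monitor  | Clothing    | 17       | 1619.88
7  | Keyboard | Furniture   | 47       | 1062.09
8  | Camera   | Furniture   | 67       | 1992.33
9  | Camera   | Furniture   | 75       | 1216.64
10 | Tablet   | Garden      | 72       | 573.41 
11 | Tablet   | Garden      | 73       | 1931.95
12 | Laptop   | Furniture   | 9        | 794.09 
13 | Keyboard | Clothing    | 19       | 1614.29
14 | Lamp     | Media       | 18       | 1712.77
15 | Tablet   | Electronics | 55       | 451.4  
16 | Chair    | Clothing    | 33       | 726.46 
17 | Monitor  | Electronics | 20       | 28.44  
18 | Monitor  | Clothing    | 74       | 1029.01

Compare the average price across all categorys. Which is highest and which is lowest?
SELECT category, AVG(price)
FROM sales
GROUP BY category
ORDER BY AVG(price)

All groups:
  Electronics: 239.92
  Garden: 857.53
  Furniture: 944.15
  Clothing: 1035.11
  Media: 1540.78

Highest: Media (1540.78)
Lowest: Electronics (239.92)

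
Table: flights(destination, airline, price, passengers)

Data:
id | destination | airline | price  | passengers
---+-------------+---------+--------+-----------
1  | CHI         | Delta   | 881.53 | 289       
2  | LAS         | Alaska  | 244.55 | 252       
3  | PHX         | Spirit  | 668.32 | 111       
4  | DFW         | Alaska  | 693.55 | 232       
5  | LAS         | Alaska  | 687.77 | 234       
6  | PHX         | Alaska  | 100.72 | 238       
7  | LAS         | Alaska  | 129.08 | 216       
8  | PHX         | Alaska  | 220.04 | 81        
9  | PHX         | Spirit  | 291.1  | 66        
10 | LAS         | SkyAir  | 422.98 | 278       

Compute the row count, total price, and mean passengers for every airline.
SELECT airline,
       COUNT(*) as cnt,
       SUM(price) as total_price,
       AVG(passengers) as avg_passengers
FROM flights
GROUP BY airline

Result:
  Alaska: 6 records, 2075.71 total price, 208.83 avg passengers
  Delta: 1 records, 881.53 total price, 289.00 avg passengers
  SkyAir: 1 records, 422.98 total price, 278.00 avg passengers
  Spirit: 2 records, 959.42 total price, 88.50 avg passengers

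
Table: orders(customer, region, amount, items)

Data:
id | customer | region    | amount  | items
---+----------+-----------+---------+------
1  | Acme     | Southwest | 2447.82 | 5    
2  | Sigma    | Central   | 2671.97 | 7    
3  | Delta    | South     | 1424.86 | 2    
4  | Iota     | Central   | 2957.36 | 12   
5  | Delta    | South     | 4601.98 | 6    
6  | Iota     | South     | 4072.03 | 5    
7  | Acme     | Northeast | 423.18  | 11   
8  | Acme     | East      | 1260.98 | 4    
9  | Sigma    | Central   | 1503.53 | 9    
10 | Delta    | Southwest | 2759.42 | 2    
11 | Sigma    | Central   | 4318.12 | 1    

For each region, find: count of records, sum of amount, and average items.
SELECT region,
       COUNT(*) as cnt,
       SUM(amount) as total_amount,
       AVG(items) as avg_items
FROM orders
GROUP BY region

Result:
  Central: 4 records, 11450.98 total amount, 7.25 avg items
  East: 1 records, 1260.98 total amount, 4.00 avg items
  Northeast: 1 records, 423.18 total amount, 11.00 avg items
  South: 3 records, 10098.87 total amount, 4.33 avg items
  Southwest: 2 records, 5207.24 total amount, 3.50 avg items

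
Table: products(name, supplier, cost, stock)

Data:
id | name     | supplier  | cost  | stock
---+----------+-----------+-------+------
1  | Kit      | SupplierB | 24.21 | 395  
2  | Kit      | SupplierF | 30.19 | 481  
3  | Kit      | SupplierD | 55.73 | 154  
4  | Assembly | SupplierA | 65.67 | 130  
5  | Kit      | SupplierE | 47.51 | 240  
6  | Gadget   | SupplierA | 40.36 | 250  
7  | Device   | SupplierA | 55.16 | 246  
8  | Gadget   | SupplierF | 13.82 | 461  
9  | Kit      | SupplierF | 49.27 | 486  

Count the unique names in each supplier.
SELECT supplier, COUNT(DISTINCT name)
FROM products
GROUP BY supplier

Result:
  SupplierA: 3 distinct
  SupplierB: 1 distinct
  SupplierD: 1 distinct
  SupplierE: 1 distinct
  SupplierF: 2 distinct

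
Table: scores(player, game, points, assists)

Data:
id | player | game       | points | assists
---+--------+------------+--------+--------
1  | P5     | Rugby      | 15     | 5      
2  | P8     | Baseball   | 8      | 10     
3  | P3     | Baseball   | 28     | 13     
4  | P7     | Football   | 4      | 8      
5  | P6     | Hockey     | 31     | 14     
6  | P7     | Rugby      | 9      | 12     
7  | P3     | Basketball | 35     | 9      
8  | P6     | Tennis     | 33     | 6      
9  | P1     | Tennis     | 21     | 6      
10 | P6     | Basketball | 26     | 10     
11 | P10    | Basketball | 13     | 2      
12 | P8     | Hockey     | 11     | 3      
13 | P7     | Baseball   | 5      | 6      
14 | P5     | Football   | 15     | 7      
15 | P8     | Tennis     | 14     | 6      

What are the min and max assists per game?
SELECT game, MIN(assists), MAX(assists)
FROM scores
GROUP BY game

Result:
  Baseball: min=6, max=13
  Basketball: min=2, max=10
  Football: min=7, max=8
  Hockey: min=3, max=14
  Rugby: min=5, max=12
  Tennis: min=6, max=6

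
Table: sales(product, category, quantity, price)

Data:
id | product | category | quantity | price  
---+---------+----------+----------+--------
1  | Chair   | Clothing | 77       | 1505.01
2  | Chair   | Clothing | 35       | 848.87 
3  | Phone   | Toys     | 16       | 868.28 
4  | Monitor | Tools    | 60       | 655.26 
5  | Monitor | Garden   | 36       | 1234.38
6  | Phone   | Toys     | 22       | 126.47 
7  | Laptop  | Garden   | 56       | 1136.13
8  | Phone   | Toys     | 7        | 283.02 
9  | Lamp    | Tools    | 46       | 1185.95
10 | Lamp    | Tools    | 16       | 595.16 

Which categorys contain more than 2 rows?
SELECT category, COUNT(*) as cnt
FROM sales
GROUP BY category
HAVING COUNT(*) > 2

Result:
  Tools: 3
  Toys: 3

Note: HAVING filters groups after aggregation, WHERE filters rows before.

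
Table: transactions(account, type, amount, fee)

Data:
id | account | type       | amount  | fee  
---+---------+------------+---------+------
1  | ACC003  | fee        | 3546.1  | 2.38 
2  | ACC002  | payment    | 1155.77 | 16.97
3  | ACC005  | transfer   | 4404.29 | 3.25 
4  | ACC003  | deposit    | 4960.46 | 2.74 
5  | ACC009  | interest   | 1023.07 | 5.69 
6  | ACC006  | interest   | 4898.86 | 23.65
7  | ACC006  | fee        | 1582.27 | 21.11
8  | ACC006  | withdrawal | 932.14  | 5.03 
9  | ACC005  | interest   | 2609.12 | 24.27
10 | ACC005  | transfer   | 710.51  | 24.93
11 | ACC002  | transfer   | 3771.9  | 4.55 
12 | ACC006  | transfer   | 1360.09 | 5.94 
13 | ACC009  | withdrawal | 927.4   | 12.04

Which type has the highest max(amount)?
SELECT type, MAX(amount) as val
FROM transactions
GROUP BY type
ORDER BY val DESC
LIMIT 1

Result: deposit with max(amount) = 4960.46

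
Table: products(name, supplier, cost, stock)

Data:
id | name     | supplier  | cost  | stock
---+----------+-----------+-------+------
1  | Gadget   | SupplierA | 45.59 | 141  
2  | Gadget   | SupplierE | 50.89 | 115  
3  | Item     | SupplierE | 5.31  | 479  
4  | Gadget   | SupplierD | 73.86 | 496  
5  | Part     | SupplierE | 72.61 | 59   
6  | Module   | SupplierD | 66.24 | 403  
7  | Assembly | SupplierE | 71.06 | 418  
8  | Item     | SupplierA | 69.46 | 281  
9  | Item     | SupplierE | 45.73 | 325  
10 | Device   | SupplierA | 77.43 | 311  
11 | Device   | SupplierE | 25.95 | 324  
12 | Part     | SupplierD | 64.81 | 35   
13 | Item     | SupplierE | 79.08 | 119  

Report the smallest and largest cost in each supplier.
SELECT supplier, MIN(cost), MAX(cost)
FROM products
GROUP BY supplier

Result:
  SupplierA: min=45.59, max=77.43
  SupplierD: min=64.81, max=73.86
  SupplierE: min=5.31, max=79.08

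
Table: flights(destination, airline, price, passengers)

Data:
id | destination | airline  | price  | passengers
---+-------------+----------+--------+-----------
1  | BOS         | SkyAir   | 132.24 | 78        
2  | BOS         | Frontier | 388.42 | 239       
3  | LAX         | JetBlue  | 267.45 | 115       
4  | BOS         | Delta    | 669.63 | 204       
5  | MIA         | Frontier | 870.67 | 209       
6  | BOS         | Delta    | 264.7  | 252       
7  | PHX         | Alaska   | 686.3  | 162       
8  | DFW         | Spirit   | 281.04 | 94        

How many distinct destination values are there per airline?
SELECT airline, COUNT(DISTINCT destination)
FROM flights
GROUP BY airline

Result:
  Alaska: 1 distinct
  Delta: 1 distinct
  Frontier: 2 distinct
  JetBlue: 1 distinct
  SkyAir: 1 distinct
  Spirit: 1 distinct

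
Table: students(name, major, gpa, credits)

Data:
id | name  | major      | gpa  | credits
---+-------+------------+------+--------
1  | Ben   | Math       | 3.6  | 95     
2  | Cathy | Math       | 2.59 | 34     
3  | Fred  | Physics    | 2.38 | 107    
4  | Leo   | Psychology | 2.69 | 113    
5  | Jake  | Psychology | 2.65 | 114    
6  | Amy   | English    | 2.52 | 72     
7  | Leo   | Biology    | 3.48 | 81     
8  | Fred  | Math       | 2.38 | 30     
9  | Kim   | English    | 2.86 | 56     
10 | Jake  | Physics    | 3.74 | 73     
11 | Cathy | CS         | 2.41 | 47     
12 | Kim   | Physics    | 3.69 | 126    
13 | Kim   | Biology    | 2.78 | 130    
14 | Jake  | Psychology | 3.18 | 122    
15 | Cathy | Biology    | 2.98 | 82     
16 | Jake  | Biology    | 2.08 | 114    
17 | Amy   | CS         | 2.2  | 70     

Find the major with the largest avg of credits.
SELECT major, AVG(credits) as val
FROM students
GROUP BY major
ORDER BY val DESC
LIMIT 1

Result: Psychology with avg(credits) = 116.33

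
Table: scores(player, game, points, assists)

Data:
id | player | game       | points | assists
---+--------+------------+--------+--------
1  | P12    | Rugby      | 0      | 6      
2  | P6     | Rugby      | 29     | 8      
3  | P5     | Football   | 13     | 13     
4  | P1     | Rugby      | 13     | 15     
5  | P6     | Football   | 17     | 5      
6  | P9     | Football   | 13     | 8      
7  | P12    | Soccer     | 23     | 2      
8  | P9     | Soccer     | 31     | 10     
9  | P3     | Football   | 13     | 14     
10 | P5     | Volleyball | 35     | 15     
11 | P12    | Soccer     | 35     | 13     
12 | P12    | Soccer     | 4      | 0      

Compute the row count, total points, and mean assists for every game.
SELECT game,
       COUNT(*) as cnt,
       SUM(points) as total_points,
       AVG(assists) as avg_assists
FROM scores
GROUP BY game

Result:
  Football: 4 records, 56 total points, 10.00 avg assists
  Rugby: 3 records, 42 total points, 9.67 avg assists
  Soccer: 4 records, 93 total points, 6.25 avg assists
  Volleyball: 1 records, 35 total points, 15.00 avg assists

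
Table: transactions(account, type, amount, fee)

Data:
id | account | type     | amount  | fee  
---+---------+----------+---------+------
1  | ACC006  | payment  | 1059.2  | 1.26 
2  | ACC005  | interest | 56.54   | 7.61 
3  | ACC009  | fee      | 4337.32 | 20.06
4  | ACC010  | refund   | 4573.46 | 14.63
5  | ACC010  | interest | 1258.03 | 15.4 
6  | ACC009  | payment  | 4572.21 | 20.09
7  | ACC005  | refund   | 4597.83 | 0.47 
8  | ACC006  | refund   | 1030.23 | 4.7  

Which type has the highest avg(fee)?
SELECT type, AVG(fee) as val
FROM transactions
GROUP BY type
ORDER BY val DESC
LIMIT 1

Result: fee with avg(fee) = 20.06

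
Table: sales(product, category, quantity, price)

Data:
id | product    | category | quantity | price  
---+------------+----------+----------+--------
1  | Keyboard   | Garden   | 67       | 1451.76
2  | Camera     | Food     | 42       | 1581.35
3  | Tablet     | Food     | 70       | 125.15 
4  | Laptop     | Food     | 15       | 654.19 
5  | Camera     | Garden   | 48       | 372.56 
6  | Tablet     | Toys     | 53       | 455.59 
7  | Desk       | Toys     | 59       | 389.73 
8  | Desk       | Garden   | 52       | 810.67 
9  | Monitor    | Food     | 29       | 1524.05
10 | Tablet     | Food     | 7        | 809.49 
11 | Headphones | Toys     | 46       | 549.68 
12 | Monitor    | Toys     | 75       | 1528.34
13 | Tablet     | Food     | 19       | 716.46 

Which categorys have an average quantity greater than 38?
SELECT category, AVG(quantity)
FROM sales
GROUP BY category
HAVING AVG(quantity) > 38

Result:
  Garden: avg=55.67
  Toys: avg=58.25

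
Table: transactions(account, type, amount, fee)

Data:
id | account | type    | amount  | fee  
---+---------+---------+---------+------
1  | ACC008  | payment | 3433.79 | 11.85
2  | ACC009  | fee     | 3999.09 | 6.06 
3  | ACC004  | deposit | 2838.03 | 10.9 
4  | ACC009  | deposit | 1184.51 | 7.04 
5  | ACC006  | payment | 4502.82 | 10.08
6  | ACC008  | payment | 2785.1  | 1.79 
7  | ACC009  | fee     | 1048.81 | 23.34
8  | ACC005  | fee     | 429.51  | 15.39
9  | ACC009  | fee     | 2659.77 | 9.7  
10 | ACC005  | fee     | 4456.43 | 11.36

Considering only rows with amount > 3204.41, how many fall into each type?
SELECT type, COUNT(*)
FROM transactions
WHERE amount > 3204.41
GROUP BY type

Note: WHERE filters rows before grouping.

Result:
  fee: 2
  payment: 2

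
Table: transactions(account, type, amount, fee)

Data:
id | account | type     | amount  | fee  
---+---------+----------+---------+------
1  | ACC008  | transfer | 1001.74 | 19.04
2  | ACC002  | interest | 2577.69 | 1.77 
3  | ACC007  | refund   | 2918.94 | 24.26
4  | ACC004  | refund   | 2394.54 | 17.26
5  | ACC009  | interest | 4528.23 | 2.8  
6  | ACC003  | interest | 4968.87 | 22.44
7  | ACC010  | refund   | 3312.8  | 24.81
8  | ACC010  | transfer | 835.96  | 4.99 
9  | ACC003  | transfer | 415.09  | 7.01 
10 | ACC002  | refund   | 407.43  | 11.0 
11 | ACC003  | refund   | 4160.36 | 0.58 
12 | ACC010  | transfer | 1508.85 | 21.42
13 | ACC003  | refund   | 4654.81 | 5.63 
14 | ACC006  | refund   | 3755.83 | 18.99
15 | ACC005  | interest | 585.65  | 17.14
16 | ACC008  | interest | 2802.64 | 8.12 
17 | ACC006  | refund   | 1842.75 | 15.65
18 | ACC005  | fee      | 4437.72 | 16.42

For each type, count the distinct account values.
SELECT type, COUNT(DISTINCT account)
FROM transactions
GROUP BY type

Result:
  fee: 1 distinct
  interest: 5 distinct
  refund: 6 distinct
  transfer: 3 distinct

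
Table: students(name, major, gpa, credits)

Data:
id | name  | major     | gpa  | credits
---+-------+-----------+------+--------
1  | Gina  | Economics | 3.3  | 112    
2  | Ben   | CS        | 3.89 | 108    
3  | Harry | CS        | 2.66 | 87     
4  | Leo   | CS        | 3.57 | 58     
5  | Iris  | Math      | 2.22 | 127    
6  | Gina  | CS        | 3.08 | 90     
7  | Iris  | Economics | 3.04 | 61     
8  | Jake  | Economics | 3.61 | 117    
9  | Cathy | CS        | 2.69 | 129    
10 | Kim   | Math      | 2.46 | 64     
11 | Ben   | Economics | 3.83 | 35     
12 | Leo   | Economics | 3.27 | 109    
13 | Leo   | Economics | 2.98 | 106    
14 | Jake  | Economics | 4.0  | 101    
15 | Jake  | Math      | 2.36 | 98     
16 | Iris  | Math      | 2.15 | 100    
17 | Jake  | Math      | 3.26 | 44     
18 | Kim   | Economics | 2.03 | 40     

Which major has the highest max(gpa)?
SELECT major, MAX(gpa) as val
FROM students
GROUP BY major
ORDER BY val DESC
LIMIT 1

Result: Economics with max(gpa) = 4.00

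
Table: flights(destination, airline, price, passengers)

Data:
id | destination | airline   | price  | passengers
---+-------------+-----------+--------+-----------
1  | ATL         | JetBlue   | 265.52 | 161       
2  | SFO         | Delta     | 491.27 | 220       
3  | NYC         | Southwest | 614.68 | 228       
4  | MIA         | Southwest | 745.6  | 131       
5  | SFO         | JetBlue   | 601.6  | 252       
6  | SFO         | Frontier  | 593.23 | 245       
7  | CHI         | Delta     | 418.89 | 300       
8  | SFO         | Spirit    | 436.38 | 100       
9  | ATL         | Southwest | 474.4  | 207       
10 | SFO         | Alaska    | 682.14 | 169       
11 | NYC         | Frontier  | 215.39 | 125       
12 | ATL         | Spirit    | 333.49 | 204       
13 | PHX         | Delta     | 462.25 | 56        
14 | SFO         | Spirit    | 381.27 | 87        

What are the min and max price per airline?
SELECT airline, MIN(price), MAX(price)
FROM flights
GROUP BY airline

Result:
  Alaska: min=682.14, max=682.14
  Delta: min=418.89, max=491.27
  Frontier: min=215.39, max=593.23
  JetBlue: min=265.52, max=601.60
  Southwest: min=474.40, max=745.60
  Spirit: min=333.49, max=436.38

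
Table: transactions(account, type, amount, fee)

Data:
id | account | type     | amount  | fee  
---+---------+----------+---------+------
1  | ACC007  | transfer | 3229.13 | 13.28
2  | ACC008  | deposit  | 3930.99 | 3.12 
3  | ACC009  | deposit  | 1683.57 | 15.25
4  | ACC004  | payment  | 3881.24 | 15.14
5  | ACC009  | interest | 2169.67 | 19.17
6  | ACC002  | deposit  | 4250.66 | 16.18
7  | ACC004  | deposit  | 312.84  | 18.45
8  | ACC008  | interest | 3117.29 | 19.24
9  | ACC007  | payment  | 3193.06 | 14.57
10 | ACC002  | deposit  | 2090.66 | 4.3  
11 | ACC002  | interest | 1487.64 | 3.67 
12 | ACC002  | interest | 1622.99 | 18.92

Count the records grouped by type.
SELECT type, COUNT(*) as count
FROM transactions
GROUP BY type

Result:
  deposit: 5
  interest: 4
  payment: 2
  transfer: 1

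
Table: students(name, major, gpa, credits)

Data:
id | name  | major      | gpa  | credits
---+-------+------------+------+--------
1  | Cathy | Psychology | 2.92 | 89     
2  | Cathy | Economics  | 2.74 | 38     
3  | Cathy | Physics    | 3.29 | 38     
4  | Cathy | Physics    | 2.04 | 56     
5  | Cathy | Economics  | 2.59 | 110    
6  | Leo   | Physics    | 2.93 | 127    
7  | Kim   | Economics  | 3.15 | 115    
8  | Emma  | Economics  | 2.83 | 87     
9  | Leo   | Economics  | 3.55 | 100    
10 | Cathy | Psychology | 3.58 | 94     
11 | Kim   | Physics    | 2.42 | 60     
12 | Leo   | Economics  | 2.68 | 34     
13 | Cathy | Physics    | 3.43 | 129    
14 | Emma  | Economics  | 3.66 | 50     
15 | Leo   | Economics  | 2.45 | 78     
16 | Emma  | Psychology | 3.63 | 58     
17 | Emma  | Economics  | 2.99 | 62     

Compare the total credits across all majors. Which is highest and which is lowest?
SELECT major, SUM(credits)
FROM students
GROUP BY major
ORDER BY SUM(credits)

All groups:
  Psychology: 241
  Physics: 410
  Economics: 674

Highest: Economics (674)
Lowest: Psychology (241)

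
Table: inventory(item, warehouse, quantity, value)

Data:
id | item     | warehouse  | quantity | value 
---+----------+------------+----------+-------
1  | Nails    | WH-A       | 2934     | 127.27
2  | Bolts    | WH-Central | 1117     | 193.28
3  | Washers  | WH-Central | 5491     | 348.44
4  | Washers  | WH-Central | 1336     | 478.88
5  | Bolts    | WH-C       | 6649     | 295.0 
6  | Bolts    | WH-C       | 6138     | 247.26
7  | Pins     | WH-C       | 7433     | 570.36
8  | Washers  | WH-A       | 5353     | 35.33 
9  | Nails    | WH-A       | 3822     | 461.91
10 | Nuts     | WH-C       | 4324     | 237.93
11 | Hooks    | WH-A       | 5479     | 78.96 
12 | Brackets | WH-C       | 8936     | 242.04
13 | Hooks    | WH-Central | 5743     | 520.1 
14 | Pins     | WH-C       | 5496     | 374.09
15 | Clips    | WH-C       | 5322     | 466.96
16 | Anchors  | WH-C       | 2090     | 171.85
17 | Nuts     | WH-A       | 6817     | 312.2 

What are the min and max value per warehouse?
SELECT warehouse, MIN(value), MAX(value)
FROM inventory
GROUP BY warehouse

Result:
  WH-A: min=35.33, max=461.91
  WH-C: min=171.85, max=570.36
  WH-Central: min=193.28, max=520.10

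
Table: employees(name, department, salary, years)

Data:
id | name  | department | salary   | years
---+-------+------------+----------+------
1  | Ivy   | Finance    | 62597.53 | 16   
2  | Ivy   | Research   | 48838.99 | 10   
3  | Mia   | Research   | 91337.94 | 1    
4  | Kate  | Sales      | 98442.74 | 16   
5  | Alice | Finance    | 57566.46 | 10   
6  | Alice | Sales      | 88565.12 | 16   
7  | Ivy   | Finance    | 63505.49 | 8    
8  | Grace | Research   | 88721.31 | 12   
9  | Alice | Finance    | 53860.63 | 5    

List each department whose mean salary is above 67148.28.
SELECT department, AVG(salary)
FROM employees
GROUP BY department
HAVING AVG(salary) > 67148.28

Result:
  Research: avg=76299.41
  Sales: avg=93503.93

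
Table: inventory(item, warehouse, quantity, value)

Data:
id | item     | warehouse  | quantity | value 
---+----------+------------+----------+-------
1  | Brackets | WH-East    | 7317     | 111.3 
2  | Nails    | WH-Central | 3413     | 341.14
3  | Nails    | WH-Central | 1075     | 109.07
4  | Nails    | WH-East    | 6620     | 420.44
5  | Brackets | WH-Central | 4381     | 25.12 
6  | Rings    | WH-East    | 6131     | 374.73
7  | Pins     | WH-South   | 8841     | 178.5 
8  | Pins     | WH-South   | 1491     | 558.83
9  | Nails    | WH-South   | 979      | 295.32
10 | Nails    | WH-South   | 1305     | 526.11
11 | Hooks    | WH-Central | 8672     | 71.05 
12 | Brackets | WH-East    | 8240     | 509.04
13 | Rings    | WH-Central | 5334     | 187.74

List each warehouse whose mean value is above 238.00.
SELECT warehouse, AVG(value)
FROM inventory
GROUP BY warehouse
HAVING AVG(value) > 238.00

Result:
  WH-East: avg=353.88
  WH-South: avg=389.69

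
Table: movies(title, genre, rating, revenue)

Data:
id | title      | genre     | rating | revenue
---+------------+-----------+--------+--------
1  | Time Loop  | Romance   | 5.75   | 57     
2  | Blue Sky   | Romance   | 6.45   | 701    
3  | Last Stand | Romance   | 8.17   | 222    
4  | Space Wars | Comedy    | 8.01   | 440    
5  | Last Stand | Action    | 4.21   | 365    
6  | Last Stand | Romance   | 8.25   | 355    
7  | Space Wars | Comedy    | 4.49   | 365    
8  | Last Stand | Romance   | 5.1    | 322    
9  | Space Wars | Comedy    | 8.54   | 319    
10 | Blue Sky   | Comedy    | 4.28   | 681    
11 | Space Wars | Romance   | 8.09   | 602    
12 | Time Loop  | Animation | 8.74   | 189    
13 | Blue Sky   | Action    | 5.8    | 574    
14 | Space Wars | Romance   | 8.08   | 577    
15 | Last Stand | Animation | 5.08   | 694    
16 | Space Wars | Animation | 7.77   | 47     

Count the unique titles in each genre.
SELECT genre, COUNT(DISTINCT title)
FROM movies
GROUP BY genre

Result:
  Action: 2 distinct
  Animation: 3 distinct
  Comedy: 2 distinct
  Romance: 4 distinct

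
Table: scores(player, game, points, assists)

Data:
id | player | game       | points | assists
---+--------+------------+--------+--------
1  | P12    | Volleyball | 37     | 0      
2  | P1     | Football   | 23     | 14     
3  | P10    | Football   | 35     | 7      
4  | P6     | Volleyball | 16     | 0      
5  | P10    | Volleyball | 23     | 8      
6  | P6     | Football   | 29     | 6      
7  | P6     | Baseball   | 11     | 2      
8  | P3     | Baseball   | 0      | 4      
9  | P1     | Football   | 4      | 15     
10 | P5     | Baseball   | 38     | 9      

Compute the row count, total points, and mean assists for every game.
SELECT game,
       COUNT(*) as cnt,
       SUM(points) as total_points,
       AVG(assists) as avg_assists
FROM scores
GROUP BY game

Result:
  Baseball: 3 records, 49 total points, 5.00 avg assists
  Football: 4 records, 91 total points, 10.50 avg assists
  Volleyball: 3 records, 76 total points, 2.67 avg assists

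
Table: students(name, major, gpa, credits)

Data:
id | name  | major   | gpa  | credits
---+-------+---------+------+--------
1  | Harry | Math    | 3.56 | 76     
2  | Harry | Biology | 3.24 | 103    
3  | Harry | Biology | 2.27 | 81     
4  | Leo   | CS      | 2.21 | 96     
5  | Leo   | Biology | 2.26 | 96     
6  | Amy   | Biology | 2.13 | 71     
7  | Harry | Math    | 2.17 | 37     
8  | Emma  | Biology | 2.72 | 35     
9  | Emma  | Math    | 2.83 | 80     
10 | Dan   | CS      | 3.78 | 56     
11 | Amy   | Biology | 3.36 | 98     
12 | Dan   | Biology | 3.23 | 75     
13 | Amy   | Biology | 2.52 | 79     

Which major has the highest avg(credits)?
SELECT major, AVG(credits) as val
FROM students
GROUP BY major
ORDER BY val DESC
LIMIT 1

Result: Biology with avg(credits) = 79.75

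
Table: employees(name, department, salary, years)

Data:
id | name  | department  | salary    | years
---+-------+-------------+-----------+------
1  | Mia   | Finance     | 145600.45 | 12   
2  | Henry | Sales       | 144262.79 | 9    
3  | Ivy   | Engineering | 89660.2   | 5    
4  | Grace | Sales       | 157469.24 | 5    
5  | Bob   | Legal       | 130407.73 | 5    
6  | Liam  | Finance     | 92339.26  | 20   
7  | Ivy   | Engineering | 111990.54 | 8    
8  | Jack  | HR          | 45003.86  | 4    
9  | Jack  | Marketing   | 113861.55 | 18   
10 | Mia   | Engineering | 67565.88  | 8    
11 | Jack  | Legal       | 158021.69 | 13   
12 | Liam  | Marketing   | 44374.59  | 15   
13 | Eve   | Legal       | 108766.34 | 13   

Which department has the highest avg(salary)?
SELECT department, AVG(salary) as val
FROM employees
GROUP BY department
ORDER BY val DESC
LIMIT 1

Result: Sales with avg(salary) = 150866.02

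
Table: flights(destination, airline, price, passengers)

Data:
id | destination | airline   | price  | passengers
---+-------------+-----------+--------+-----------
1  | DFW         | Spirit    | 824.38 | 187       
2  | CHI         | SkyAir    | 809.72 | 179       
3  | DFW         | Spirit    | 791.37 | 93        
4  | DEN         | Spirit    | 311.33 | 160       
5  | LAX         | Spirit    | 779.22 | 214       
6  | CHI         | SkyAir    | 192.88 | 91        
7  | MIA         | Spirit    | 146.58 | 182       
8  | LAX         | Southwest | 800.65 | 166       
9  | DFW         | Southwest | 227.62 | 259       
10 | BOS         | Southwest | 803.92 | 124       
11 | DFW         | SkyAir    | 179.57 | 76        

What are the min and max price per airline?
SELECT airline, MIN(price), MAX(price)
FROM flights
GROUP BY airline

Result:
  SkyAir: min=179.57, max=809.72
  Southwest: min=227.62, max=803.92
  Spirit: min=146.58, max=824.38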